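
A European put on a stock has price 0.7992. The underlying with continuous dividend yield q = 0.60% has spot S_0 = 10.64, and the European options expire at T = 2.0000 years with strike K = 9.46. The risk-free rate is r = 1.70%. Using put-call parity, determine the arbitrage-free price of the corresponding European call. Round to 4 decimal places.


Put-call parity: C - P = S_0 * exp(-qT) - K * exp(-rT).
S_0 * exp(-qT) = 10.6400 * 0.98807171 = 10.51308302
K * exp(-rT) = 9.4600 * 0.96657150 = 9.14376643
C = P + S*exp(-qT) - K*exp(-rT)
C = 0.7992 + 10.51308302 - 9.14376643 = 2.1685

Answer: Call price = 2.1685


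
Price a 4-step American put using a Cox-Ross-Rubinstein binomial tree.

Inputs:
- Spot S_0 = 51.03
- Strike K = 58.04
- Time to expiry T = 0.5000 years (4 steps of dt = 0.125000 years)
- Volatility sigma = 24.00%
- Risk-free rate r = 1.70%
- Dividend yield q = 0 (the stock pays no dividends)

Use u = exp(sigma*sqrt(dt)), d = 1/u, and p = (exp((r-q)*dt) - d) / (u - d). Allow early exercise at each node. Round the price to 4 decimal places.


dt = T/N = 0.125000
u = exp(sigma*sqrt(dt)) = 1.088557; d = 1/u = 0.918647
p = (exp((r-q)*dt) - d) / (u - d) = 0.491319
Discount per step: exp(-r*dt) = 0.997877
Stock lattice S(k, i) with i counting down-moves:
  k=0: S(0,0) = 51.0300
  k=1: S(1,0) = 55.5491; S(1,1) = 46.8786
  k=2: S(2,0) = 60.4683; S(2,1) = 51.0300; S(2,2) = 43.0649
  k=3: S(3,0) = 65.8232; S(3,1) = 55.5491; S(3,2) = 46.8786; S(3,3) = 39.5615
  k=4: S(4,0) = 71.6523; S(4,1) = 60.4683; S(4,2) = 51.0300; S(4,3) = 43.0649; S(4,4) = 36.3430
Terminal payoffs V(N, i) = max(K - S_T, 0):
  V(4,0) = 0.000000; V(4,1) = 0.000000; V(4,2) = 7.010000; V(4,3) = 14.975109; V(4,4) = 21.696970
Backward induction: V(k, i) = exp(-r*dt) * [p * V(k+1, i) + (1-p) * V(k+1, i+1)]; then take max(V_cont, immediate exercise) for American.
  V(3,0) = exp(-r*dt) * [p*0.000000 + (1-p)*0.000000] = 0.000000; exercise = 0.000000; V(3,0) = max -> 0.000000
  V(3,1) = exp(-r*dt) * [p*0.000000 + (1-p)*7.010000] = 3.558281; exercise = 2.490945; V(3,1) = max -> 3.558281
  V(3,2) = exp(-r*dt) * [p*7.010000 + (1-p)*14.975109] = 11.038215; exercise = 11.161419; V(3,2) = max -> 11.161419
  V(3,3) = exp(-r*dt) * [p*14.975109 + (1-p)*21.696970] = 18.355342; exercise = 18.478546; V(3,3) = max -> 18.478546
  V(2,0) = exp(-r*dt) * [p*0.000000 + (1-p)*3.558281] = 1.806186; exercise = 0.000000; V(2,0) = max -> 1.806186
  V(2,1) = exp(-r*dt) * [p*3.558281 + (1-p)*11.161419] = 7.410086; exercise = 7.010000; V(2,1) = max -> 7.410086
  V(2,2) = exp(-r*dt) * [p*11.161419 + (1-p)*18.478546] = 14.851905; exercise = 14.975109; V(2,2) = max -> 14.975109
  V(1,0) = exp(-r*dt) * [p*1.806186 + (1-p)*7.410086] = 4.646896; exercise = 2.490945; V(1,0) = max -> 4.646896
  V(1,1) = exp(-r*dt) * [p*7.410086 + (1-p)*14.975109] = 11.234367; exercise = 11.161419; V(1,1) = max -> 11.234367
  V(0,0) = exp(-r*dt) * [p*4.646896 + (1-p)*11.234367] = 7.980837; exercise = 7.010000; V(0,0) = max -> 7.980837

Answer: Price = V(0,0) = 7.9808


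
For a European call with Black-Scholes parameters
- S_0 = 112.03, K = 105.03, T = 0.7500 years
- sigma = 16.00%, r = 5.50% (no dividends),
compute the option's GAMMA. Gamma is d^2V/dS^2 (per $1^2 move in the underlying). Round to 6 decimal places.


Answer: Gamma = 0.018171

Derivation:
d1 = 0.8326160846; d2 = 0.6940520200
phi(d1) = 0.2820803540; exp(-qT) = 1.0000000000; exp(-rT) = 0.9595892027
Gamma = exp(-qT) * phi(d1) / (S * sigma * sqrt(T)) = 1.0000000000 * 0.2820803540 / (112.0300 * 0.1600 * 0.8660254038) = 0.018171


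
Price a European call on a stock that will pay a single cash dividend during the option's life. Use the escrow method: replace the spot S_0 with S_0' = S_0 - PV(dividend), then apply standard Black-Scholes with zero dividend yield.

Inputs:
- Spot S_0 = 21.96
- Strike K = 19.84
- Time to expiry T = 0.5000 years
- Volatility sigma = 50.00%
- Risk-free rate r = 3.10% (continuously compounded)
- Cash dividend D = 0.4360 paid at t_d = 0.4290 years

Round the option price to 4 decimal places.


Answer: Price = 3.9855

Derivation:
PV(D) = D * exp(-r * t_d) = 0.4360 * 0.98678904 = 0.43024002
S_0' = S_0 - PV(D) = 21.9600 - 0.43024002 = 21.52975998
d1 = (ln(S_0'/K) + (r + sigma^2/2)*T) / (sigma*sqrt(T)) = 0.45180181
d2 = d1 - sigma*sqrt(T) = 0.09824842
exp(-rT) = 0.98461951
N(d1) = 0.67429412; N(d2) = 0.53913248
C = S_0' * N(d1) - K * exp(-rT) * N(d2) = 21.52975998 * 0.67429412 - 19.8400 * 0.98461951 * 0.53913248 = 3.9855


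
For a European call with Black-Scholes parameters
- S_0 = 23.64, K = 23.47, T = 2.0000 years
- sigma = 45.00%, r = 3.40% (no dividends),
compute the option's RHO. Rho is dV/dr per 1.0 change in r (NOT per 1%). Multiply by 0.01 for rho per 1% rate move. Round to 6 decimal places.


d1 = 0.4363904514; d2 = -0.2000056517
phi(d1) = 0.3627081197; exp(-qT) = 1.0000000000; exp(-rT) = 0.9342604736
N(d2) = 0.4207380805
Rho = K*T*exp(-rT)*N(d2) = 23.4700 * 2.0000 * 0.9342604736 * 0.4207380805 = 18.451126

Answer: Rho = 18.451126


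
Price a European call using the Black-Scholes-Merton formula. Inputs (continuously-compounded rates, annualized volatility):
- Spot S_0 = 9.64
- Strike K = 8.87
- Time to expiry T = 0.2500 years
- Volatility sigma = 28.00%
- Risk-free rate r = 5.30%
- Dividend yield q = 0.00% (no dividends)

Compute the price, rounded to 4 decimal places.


Answer: Price = 1.0736

Derivation:
d1 = (ln(S/K) + (r - q + 0.5*sigma^2) * T) / (sigma * sqrt(T)) = 0.75925937
d2 = d1 - sigma * sqrt(T) = 0.61925937
exp(-rT) = 0.98683739; exp(-qT) = 1.00000000
C = S_0 * exp(-qT) * N(d1) - K * exp(-rT) * N(d2)
N(d1) = 0.77615129; N(d2) = 0.73212725
C = 9.6400 * 1.00000000 * 0.77615129 - 8.8700 * 0.98683739 * 0.73212725 = 1.0736


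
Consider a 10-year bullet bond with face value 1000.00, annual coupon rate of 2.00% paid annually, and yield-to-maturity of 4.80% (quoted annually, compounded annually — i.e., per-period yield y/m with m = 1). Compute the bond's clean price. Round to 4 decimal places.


Answer: Price = 781.6760

Derivation:
Coupon per period c = face * coupon_rate / m = 20.000000
Periods per year m = 1; per-period yield y/m = 0.048000
Number of cashflows N = 10
Cashflows (t years, CF_t, discount factor 1/(1+y/m)^(m*t), PV):
  t = 1.0000: CF_t = 20.000000, DF = 0.954198, PV = 19.083969
  t = 2.0000: CF_t = 20.000000, DF = 0.910495, PV = 18.209895
  t = 3.0000: CF_t = 20.000000, DF = 0.868793, PV = 17.375854
  t = 4.0000: CF_t = 20.000000, DF = 0.829001, PV = 16.580013
  t = 5.0000: CF_t = 20.000000, DF = 0.791031, PV = 15.820623
  t = 6.0000: CF_t = 20.000000, DF = 0.754801, PV = 15.096014
  t = 7.0000: CF_t = 20.000000, DF = 0.720230, PV = 14.404594
  t = 8.0000: CF_t = 20.000000, DF = 0.687242, PV = 13.744841
  t = 9.0000: CF_t = 20.000000, DF = 0.655765, PV = 13.115307
  t = 10.0000: CF_t = 1020.000000, DF = 0.625730, PV = 638.244888
Price P = sum_t PV_t = 781.675998


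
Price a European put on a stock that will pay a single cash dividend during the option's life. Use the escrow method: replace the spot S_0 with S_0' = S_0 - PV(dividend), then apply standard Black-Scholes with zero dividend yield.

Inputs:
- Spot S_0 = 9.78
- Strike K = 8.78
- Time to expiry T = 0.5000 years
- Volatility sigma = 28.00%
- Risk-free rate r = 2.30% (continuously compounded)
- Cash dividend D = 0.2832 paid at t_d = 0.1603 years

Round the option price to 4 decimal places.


PV(D) = D * exp(-r * t_d) = 0.2832 * 0.99631989 = 0.28215779
S_0' = S_0 - PV(D) = 9.7800 - 0.28215779 = 9.49784221
d1 = (ln(S_0'/K) + (r + sigma^2/2)*T) / (sigma*sqrt(T)) = 0.55400922
d2 = d1 - sigma*sqrt(T) = 0.35601932
exp(-rT) = 0.98856587
N(-d1) = 0.28978627; N(-d2) = 0.36091305
P = K * exp(-rT) * N(-d2) - S_0' * N(-d1) = 8.7800 * 0.98856587 * 0.36091305 - 9.49784221 * 0.28978627 = 0.3802

Answer: Price = 0.3802


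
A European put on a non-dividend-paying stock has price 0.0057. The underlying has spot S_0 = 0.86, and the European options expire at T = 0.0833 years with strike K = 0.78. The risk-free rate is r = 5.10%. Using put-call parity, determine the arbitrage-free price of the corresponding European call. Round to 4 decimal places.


Put-call parity: C - P = S_0 * exp(-qT) - K * exp(-rT).
S_0 * exp(-qT) = 0.8600 * 1.00000000 = 0.86000000
K * exp(-rT) = 0.7800 * 0.99576071 = 0.77669335
C = P + S*exp(-qT) - K*exp(-rT)
C = 0.0057 + 0.86000000 - 0.77669335 = 0.0890

Answer: Call price = 0.0890


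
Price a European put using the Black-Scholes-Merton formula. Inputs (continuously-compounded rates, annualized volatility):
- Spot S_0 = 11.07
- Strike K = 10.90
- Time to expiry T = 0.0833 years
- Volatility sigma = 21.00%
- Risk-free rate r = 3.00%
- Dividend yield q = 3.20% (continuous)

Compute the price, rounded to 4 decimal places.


Answer: Price = 0.1894

Derivation:
d1 = (ln(S/K) + (r - q + 0.5*sigma^2) * T) / (sigma * sqrt(T)) = 0.28289425
d2 = d1 - sigma * sqrt(T) = 0.22228460
exp(-rT) = 0.99750412; exp(-qT) = 0.99733795
P = K * exp(-rT) * N(-d2) - S_0 * exp(-qT) * N(-d1)
N(-d1) = 0.38862895; N(-d2) = 0.41204617
P = 10.9000 * 0.99750412 * 0.41204617 - 11.0700 * 0.99733795 * 0.38862895 = 0.1894


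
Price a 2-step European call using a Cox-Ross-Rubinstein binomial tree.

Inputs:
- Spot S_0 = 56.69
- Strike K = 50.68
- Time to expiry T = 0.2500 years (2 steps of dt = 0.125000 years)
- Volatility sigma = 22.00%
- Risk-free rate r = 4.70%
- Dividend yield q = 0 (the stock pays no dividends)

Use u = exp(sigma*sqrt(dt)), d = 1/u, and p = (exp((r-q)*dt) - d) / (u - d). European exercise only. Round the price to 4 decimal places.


dt = T/N = 0.125000
u = exp(sigma*sqrt(dt)) = 1.080887; d = 1/u = 0.925166
p = (exp((r-q)*dt) - d) / (u - d) = 0.518403
Discount per step: exp(-r*dt) = 0.994142
Stock lattice S(k, i) with i counting down-moves:
  k=0: S(0,0) = 56.6900
  k=1: S(1,0) = 61.2755; S(1,1) = 52.4477
  k=2: S(2,0) = 66.2318; S(2,1) = 56.6900; S(2,2) = 48.5228
Terminal payoffs V(N, i) = max(S_T - K, 0):
  V(2,0) = 15.551840; V(2,1) = 6.010000; V(2,2) = 0.000000
Backward induction: V(k, i) = exp(-r*dt) * [p * V(k+1, i) + (1-p) * V(k+1, i+1)].
  V(1,0) = exp(-r*dt) * [p*15.551840 + (1-p)*6.010000] = 10.892341
  V(1,1) = exp(-r*dt) * [p*6.010000 + (1-p)*0.000000] = 3.097353
  V(0,0) = exp(-r*dt) * [p*10.892341 + (1-p)*3.097353] = 7.096486

Answer: Price = V(0,0) = 7.0965


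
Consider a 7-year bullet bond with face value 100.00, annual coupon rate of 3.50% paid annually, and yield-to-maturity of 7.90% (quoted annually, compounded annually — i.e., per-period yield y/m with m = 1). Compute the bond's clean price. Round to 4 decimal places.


Answer: Price = 77.0134

Derivation:
Coupon per period c = face * coupon_rate / m = 3.500000
Periods per year m = 1; per-period yield y/m = 0.079000
Number of cashflows N = 7
Cashflows (t years, CF_t, discount factor 1/(1+y/m)^(m*t), PV):
  t = 1.0000: CF_t = 3.500000, DF = 0.926784, PV = 3.243744
  t = 2.0000: CF_t = 3.500000, DF = 0.858929, PV = 3.006250
  t = 3.0000: CF_t = 3.500000, DF = 0.796041, PV = 2.786145
  t = 4.0000: CF_t = 3.500000, DF = 0.737758, PV = 2.582155
  t = 5.0000: CF_t = 3.500000, DF = 0.683743, PV = 2.393100
  t = 6.0000: CF_t = 3.500000, DF = 0.633682, PV = 2.217887
  t = 7.0000: CF_t = 103.500000, DF = 0.587286, PV = 60.784134
Price P = sum_t PV_t = 77.013415


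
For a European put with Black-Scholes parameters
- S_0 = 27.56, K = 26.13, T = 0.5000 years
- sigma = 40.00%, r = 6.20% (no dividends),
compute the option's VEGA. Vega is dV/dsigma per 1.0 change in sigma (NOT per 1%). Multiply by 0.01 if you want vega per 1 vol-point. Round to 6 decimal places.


Answer: Vega = 7.059094

Derivation:
d1 = 0.4394009855; d2 = 0.1565582731
phi(d1) = 0.3622302766; exp(-qT) = 1.0000000000; exp(-rT) = 0.9694755731
Vega = S * exp(-qT) * phi(d1) * sqrt(T) = 27.5600 * 1.0000000000 * 0.3622302766 * 0.7071067812 = 7.059094


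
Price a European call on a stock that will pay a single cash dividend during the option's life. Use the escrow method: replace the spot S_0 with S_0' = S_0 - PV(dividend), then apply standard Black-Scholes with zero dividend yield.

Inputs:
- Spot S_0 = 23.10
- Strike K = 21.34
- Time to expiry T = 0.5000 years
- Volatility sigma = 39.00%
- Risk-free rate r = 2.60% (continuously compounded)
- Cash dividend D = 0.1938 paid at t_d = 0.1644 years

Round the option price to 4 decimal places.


Answer: Price = 3.4423

Derivation:
PV(D) = D * exp(-r * t_d) = 0.1938 * 0.99573472 = 0.19297339
S_0' = S_0 - PV(D) = 23.1000 - 0.19297339 = 22.90702661
d1 = (ln(S_0'/K) + (r + sigma^2/2)*T) / (sigma*sqrt(T)) = 0.44197966
d2 = d1 - sigma*sqrt(T) = 0.16620801
exp(-rT) = 0.98708414
N(d1) = 0.67074804; N(d2) = 0.56600337
C = S_0' * N(d1) - K * exp(-rT) * N(d2) = 22.90702661 * 0.67074804 - 21.3400 * 0.98708414 * 0.56600337 = 3.4423


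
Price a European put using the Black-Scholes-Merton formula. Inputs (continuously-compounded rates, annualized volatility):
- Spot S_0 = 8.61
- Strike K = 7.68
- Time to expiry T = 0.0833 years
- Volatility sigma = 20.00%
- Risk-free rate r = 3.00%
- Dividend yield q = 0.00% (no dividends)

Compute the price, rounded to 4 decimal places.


Answer: Price = 0.0037

Derivation:
d1 = (ln(S/K) + (r - q + 0.5*sigma^2) * T) / (sigma * sqrt(T)) = 2.05236714
d2 = d1 - sigma * sqrt(T) = 1.99464367
exp(-rT) = 0.99750412; exp(-qT) = 1.00000000
P = K * exp(-rT) * N(-d2) - S_0 * exp(-qT) * N(-d1)
N(-d1) = 0.02006700; N(-d2) = 0.02304088
P = 7.6800 * 0.99750412 * 0.02304088 - 8.6100 * 1.00000000 * 0.02006700 = 0.0037


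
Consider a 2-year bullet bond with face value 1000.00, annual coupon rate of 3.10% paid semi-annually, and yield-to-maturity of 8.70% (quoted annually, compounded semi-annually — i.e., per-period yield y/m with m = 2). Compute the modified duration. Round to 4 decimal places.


Answer: Modified duration = 1.8704

Derivation:
Coupon per period c = face * coupon_rate / m = 15.500000
Periods per year m = 2; per-period yield y/m = 0.043500
Number of cashflows N = 4
Cashflows (t years, CF_t, discount factor 1/(1+y/m)^(m*t), PV):
  t = 0.5000: CF_t = 15.500000, DF = 0.958313, PV = 14.853857
  t = 1.0000: CF_t = 15.500000, DF = 0.918365, PV = 14.234650
  t = 1.5000: CF_t = 15.500000, DF = 0.880081, PV = 13.641255
  t = 2.0000: CF_t = 1015.500000, DF = 0.843393, PV = 856.465975
Price P = sum_t PV_t = 899.195737
First compute Macaulay numerator sum_t t * PV_t:
  t * PV_t at t = 0.5000: 7.426929
  t * PV_t at t = 1.0000: 14.234650
  t * PV_t at t = 1.5000: 20.461883
  t * PV_t at t = 2.0000: 1712.931949
Macaulay duration D = 1755.055411 / 899.195737 = 1.951806
Modified duration = D / (1 + y/m) = 1.951806 / (1 + 0.043500) = 1.870442


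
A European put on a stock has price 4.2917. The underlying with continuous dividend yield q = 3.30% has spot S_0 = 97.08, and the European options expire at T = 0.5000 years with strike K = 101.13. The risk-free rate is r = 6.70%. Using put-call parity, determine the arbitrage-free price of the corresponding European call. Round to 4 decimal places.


Answer: Call price = 1.9848

Derivation:
Put-call parity: C - P = S_0 * exp(-qT) - K * exp(-rT).
S_0 * exp(-qT) = 97.0800 * 0.98363538 = 95.49132263
K * exp(-rT) = 101.1300 * 0.96705491 = 97.79826317
C = P + S*exp(-qT) - K*exp(-rT)
C = 4.2917 + 95.49132263 - 97.79826317 = 1.9848


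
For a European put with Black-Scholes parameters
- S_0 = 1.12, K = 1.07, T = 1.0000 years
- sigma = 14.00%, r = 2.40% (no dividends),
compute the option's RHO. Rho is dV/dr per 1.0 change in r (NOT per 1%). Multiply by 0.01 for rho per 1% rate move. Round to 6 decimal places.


Answer: Rho = -0.349381

Derivation:
d1 = 0.5676431202; d2 = 0.4276431202
phi(d1) = 0.3395792631; exp(-qT) = 1.0000000000; exp(-rT) = 0.9762857098
N(-d2) = 0.3344554836
Rho = -K*T*exp(-rT)*N(-d2) = -1.0700 * 1.0000 * 0.9762857098 * 0.3344554836 = -0.349381


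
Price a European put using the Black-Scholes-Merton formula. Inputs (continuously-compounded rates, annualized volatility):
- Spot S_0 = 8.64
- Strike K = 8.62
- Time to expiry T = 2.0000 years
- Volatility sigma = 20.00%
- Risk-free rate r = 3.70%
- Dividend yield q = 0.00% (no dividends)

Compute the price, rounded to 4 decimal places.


d1 = (ln(S/K) + (r - q + 0.5*sigma^2) * T) / (sigma * sqrt(T)) = 0.41124446
d2 = d1 - sigma * sqrt(T) = 0.12840175
exp(-rT) = 0.92867169; exp(-qT) = 1.00000000
P = K * exp(-rT) * N(-d2) - S_0 * exp(-qT) * N(-d1)
N(-d1) = 0.34044665; N(-d2) = 0.44891552
P = 8.6200 * 0.92867169 * 0.44891552 - 8.6400 * 1.00000000 * 0.34044665 = 0.6522

Answer: Price = 0.6522


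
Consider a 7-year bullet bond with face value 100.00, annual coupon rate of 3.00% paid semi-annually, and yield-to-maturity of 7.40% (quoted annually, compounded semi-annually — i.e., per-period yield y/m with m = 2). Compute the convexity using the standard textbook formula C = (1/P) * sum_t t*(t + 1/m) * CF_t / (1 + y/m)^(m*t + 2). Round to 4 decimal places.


Coupon per period c = face * coupon_rate / m = 1.500000
Periods per year m = 2; per-period yield y/m = 0.037000
Number of cashflows N = 14
Cashflows (t years, CF_t, discount factor 1/(1+y/m)^(m*t), PV):
  t = 0.5000: CF_t = 1.500000, DF = 0.964320, PV = 1.446480
  t = 1.0000: CF_t = 1.500000, DF = 0.929913, PV = 1.394870
  t = 1.5000: CF_t = 1.500000, DF = 0.896734, PV = 1.345101
  t = 2.0000: CF_t = 1.500000, DF = 0.864739, PV = 1.297108
  t = 2.5000: CF_t = 1.500000, DF = 0.833885, PV = 1.250828
  t = 3.0000: CF_t = 1.500000, DF = 0.804132, PV = 1.206198
  t = 3.5000: CF_t = 1.500000, DF = 0.775441, PV = 1.163161
  t = 4.0000: CF_t = 1.500000, DF = 0.747773, PV = 1.121660
  t = 4.5000: CF_t = 1.500000, DF = 0.721093, PV = 1.081639
  t = 5.0000: CF_t = 1.500000, DF = 0.695364, PV = 1.043047
  t = 5.5000: CF_t = 1.500000, DF = 0.670554, PV = 1.005831
  t = 6.0000: CF_t = 1.500000, DF = 0.646629, PV = 0.969943
  t = 6.5000: CF_t = 1.500000, DF = 0.623557, PV = 0.935336
  t = 7.0000: CF_t = 101.500000, DF = 0.601309, PV = 61.032822
Price P = sum_t PV_t = 76.294024
Convexity numerator sum_t t*(t + 1/m) * CF_t / (1+y/m)^(m*t + 2):
  t = 0.5000: term = 0.672551
  t = 1.0000: term = 1.945662
  t = 1.5000: term = 3.752483
  t = 2.0000: term = 6.030992
  t = 2.5000: term = 8.723710
  t = 3.0000: term = 11.777429
  t = 3.5000: term = 15.142950
  t = 4.0000: term = 18.774838
  t = 4.5000: term = 22.631193
  t = 5.0000: term = 26.673431
  t = 5.5000: term = 30.866072
  t = 6.0000: term = 35.176553
  t = 6.5000: term = 39.575035
  t = 7.0000: term = 2979.649932
Convexity = (1/P) * sum = 3201.392831 / 76.294024 = 41.961253

Answer: Convexity = 41.9613


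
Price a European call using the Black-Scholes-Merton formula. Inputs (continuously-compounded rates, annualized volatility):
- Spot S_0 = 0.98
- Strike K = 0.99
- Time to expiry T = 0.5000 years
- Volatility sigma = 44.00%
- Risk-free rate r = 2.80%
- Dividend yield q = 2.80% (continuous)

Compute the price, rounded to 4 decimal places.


d1 = (ln(S/K) + (r - q + 0.5*sigma^2) * T) / (sigma * sqrt(T)) = 0.12293253
d2 = d1 - sigma * sqrt(T) = -0.18819445
exp(-rT) = 0.98609754; exp(-qT) = 0.98609754
C = S_0 * exp(-qT) * N(d1) - K * exp(-rT) * N(d2)
N(d1) = 0.54891974; N(d2) = 0.42536211
C = 0.9800 * 0.98609754 * 0.54891974 - 0.9900 * 0.98609754 * 0.42536211 = 0.1152

Answer: Price = 0.1152


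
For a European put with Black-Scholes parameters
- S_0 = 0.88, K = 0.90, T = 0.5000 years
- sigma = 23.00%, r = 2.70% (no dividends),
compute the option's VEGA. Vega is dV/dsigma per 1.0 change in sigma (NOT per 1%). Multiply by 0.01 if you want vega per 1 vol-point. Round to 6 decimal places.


Answer: Vega = 0.248159

Derivation:
d1 = 0.0261453910; d2 = -0.1364891687
phi(d1) = 0.3988059489; exp(-qT) = 1.0000000000; exp(-rT) = 0.9865907163
Vega = S * exp(-qT) * phi(d1) * sqrt(T) = 0.8800 * 1.0000000000 * 0.3988059489 * 0.7071067812 = 0.248159


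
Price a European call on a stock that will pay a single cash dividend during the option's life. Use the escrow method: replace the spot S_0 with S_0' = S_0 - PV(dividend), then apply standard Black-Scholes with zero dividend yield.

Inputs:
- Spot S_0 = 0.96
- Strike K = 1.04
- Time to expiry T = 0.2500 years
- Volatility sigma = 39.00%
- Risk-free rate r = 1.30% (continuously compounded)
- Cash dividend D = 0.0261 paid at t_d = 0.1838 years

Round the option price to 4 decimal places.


PV(D) = D * exp(-r * t_d) = 0.0261 * 0.99761345 = 0.02603771
S_0' = S_0 - PV(D) = 0.9600 - 0.02603771 = 0.93396229
d1 = (ln(S_0'/K) + (r + sigma^2/2)*T) / (sigma*sqrt(T)) = -0.43732016
d2 = d1 - sigma*sqrt(T) = -0.63232016
exp(-rT) = 0.99675528
N(d1) = 0.33093959; N(d2) = 0.26358885
C = S_0' * N(d1) - K * exp(-rT) * N(d2) = 0.93396229 * 0.33093959 - 1.0400 * 0.99675528 * 0.26358885 = 0.0358

Answer: Price = 0.0358


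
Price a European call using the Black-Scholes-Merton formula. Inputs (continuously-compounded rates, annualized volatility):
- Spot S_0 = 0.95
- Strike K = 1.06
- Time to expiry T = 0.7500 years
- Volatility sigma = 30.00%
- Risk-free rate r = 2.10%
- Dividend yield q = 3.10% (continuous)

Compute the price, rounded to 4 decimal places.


Answer: Price = 0.0544

Derivation:
d1 = (ln(S/K) + (r - q + 0.5*sigma^2) * T) / (sigma * sqrt(T)) = -0.32066882
d2 = d1 - sigma * sqrt(T) = -0.58047644
exp(-rT) = 0.98437338; exp(-qT) = 0.97701820
C = S_0 * exp(-qT) * N(d1) - K * exp(-rT) * N(d2)
N(d1) = 0.37423069; N(d2) = 0.28079669
C = 0.9500 * 0.97701820 * 0.37423069 - 1.0600 * 0.98437338 * 0.28079669 = 0.0544


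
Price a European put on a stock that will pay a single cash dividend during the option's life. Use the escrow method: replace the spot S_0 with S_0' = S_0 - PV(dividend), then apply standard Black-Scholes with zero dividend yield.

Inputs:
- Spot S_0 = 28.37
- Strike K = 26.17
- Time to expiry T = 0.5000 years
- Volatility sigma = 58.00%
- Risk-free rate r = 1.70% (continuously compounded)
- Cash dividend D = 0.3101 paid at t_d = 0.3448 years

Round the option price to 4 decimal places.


Answer: Price = 3.4096

Derivation:
PV(D) = D * exp(-r * t_d) = 0.3101 * 0.99415555 = 0.30828763
S_0' = S_0 - PV(D) = 28.3700 - 0.30828763 = 28.06171237
d1 = (ln(S_0'/K) + (r + sigma^2/2)*T) / (sigma*sqrt(T)) = 0.39596122
d2 = d1 - sigma*sqrt(T) = -0.01416071
exp(-rT) = 0.99153602
N(-d1) = 0.34606682; N(-d2) = 0.50564912
P = K * exp(-rT) * N(-d2) - S_0' * N(-d1) = 26.1700 * 0.99153602 * 0.50564912 - 28.06171237 * 0.34606682 = 3.4096


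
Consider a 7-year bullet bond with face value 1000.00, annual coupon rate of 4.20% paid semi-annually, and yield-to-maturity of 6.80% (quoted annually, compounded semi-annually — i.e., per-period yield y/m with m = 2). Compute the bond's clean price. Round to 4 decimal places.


Answer: Price = 857.0761

Derivation:
Coupon per period c = face * coupon_rate / m = 21.000000
Periods per year m = 2; per-period yield y/m = 0.034000
Number of cashflows N = 14
Cashflows (t years, CF_t, discount factor 1/(1+y/m)^(m*t), PV):
  t = 0.5000: CF_t = 21.000000, DF = 0.967118, PV = 20.309478
  t = 1.0000: CF_t = 21.000000, DF = 0.935317, PV = 19.641661
  t = 1.5000: CF_t = 21.000000, DF = 0.904562, PV = 18.995804
  t = 2.0000: CF_t = 21.000000, DF = 0.874818, PV = 18.371184
  t = 2.5000: CF_t = 21.000000, DF = 0.846052, PV = 17.767102
  t = 3.0000: CF_t = 21.000000, DF = 0.818233, PV = 17.182884
  t = 3.5000: CF_t = 21.000000, DF = 0.791327, PV = 16.617876
  t = 4.0000: CF_t = 21.000000, DF = 0.765307, PV = 16.071447
  t = 4.5000: CF_t = 21.000000, DF = 0.740142, PV = 15.542986
  t = 5.0000: CF_t = 21.000000, DF = 0.715805, PV = 15.031901
  t = 5.5000: CF_t = 21.000000, DF = 0.692268, PV = 14.537622
  t = 6.0000: CF_t = 21.000000, DF = 0.669505, PV = 14.059596
  t = 6.5000: CF_t = 21.000000, DF = 0.647490, PV = 13.597288
  t = 7.0000: CF_t = 1021.000000, DF = 0.626199, PV = 639.349308
Price P = sum_t PV_t = 857.076137


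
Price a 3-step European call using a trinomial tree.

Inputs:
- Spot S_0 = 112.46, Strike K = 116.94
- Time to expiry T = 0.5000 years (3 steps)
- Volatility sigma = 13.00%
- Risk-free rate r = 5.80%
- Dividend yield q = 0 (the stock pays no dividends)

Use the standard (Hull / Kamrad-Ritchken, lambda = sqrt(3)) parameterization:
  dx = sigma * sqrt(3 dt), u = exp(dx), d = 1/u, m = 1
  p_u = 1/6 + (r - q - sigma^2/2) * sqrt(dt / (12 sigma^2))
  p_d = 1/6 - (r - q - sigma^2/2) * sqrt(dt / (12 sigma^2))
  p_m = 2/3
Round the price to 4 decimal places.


dt = T/N = 0.166667; dx = sigma*sqrt(3*dt) = 0.091924
u = exp(dx) = 1.096281; d = 1/u = 0.912175
p_u = 0.211586, p_m = 0.666667, p_d = 0.121747
Discount per step: exp(-r*dt) = 0.990380
Stock lattice S(k, j) with j the centered position index:
  k=0: S(0,+0) = 112.4600
  k=1: S(1,-1) = 102.5832; S(1,+0) = 112.4600; S(1,+1) = 123.2878
  k=2: S(2,-2) = 93.5737; S(2,-1) = 102.5832; S(2,+0) = 112.4600; S(2,+1) = 123.2878; S(2,+2) = 135.1581
  k=3: S(3,-3) = 85.3556; S(3,-2) = 93.5737; S(3,-1) = 102.5832; S(3,+0) = 112.4600; S(3,+1) = 123.2878; S(3,+2) = 135.1581; S(3,+3) = 148.1713
Terminal payoffs V(N, j) = max(S_T - K, 0):
  V(3,-3) = 0.000000; V(3,-2) = 0.000000; V(3,-1) = 0.000000; V(3,+0) = 0.000000; V(3,+1) = 6.347803; V(3,+2) = 18.218122; V(3,+3) = 31.231331
Backward induction: V(k, j) = exp(-r*dt) * [p_u * V(k+1, j+1) + p_m * V(k+1, j) + p_d * V(k+1, j-1)]
  V(2,-2) = exp(-r*dt) * [p_u*0.000000 + p_m*0.000000 + p_d*0.000000] = 0.000000
  V(2,-1) = exp(-r*dt) * [p_u*0.000000 + p_m*0.000000 + p_d*0.000000] = 0.000000
  V(2,+0) = exp(-r*dt) * [p_u*6.347803 + p_m*0.000000 + p_d*0.000000] = 1.330186
  V(2,+1) = exp(-r*dt) * [p_u*18.218122 + p_m*6.347803 + p_d*0.000000] = 8.008776
  V(2,+2) = exp(-r*dt) * [p_u*31.231331 + p_m*18.218122 + p_d*6.347803] = 19.338512
  V(1,-1) = exp(-r*dt) * [p_u*1.330186 + p_m*0.000000 + p_d*0.000000] = 0.278741
  V(1,+0) = exp(-r*dt) * [p_u*8.008776 + p_m*1.330186 + p_d*0.000000] = 2.556503
  V(1,+1) = exp(-r*dt) * [p_u*19.338512 + p_m*8.008776 + p_d*1.330186] = 9.500606
  V(0,+0) = exp(-r*dt) * [p_u*9.500606 + p_m*2.556503 + p_d*0.278741] = 3.712407

Answer: Price = V(0,0) = 3.7124


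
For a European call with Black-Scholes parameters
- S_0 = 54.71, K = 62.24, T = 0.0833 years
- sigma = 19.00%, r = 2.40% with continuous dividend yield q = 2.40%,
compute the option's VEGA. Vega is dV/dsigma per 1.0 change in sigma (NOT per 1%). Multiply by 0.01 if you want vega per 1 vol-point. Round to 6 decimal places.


d1 = -2.3241077805; d2 = -2.3789450853
phi(d1) = 0.0267913281; exp(-qT) = 0.9980027971; exp(-rT) = 0.9980027971
Vega = S * exp(-qT) * phi(d1) * sqrt(T) = 54.7100 * 0.9980027971 * 0.0267913281 * 0.2886173938 = 0.422197

Answer: Vega = 0.422197


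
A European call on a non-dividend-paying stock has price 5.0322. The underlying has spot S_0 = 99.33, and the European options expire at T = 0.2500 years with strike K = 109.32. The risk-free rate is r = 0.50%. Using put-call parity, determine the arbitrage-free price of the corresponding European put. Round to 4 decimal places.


Answer: Put price = 14.8856

Derivation:
Put-call parity: C - P = S_0 * exp(-qT) - K * exp(-rT).
S_0 * exp(-qT) = 99.3300 * 1.00000000 = 99.33000000
K * exp(-rT) = 109.3200 * 0.99875078 = 109.18343537
P = C - S*exp(-qT) + K*exp(-rT)
P = 5.0322 - 99.33000000 + 109.18343537 = 14.8856


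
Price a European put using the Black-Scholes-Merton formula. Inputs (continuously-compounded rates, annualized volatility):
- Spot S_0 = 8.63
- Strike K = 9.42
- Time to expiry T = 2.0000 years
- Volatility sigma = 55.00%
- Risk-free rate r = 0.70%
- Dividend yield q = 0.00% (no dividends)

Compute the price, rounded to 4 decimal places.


d1 = (ln(S/K) + (r - q + 0.5*sigma^2) * T) / (sigma * sqrt(T)) = 0.29429709
d2 = d1 - sigma * sqrt(T) = -0.48352037
exp(-rT) = 0.98609754; exp(-qT) = 1.00000000
P = K * exp(-rT) * N(-d2) - S_0 * exp(-qT) * N(-d1)
N(-d1) = 0.38426545; N(-d2) = 0.68563685
P = 9.4200 * 0.98609754 * 0.68563685 - 8.6300 * 1.00000000 * 0.38426545 = 3.0527

Answer: Price = 3.0527


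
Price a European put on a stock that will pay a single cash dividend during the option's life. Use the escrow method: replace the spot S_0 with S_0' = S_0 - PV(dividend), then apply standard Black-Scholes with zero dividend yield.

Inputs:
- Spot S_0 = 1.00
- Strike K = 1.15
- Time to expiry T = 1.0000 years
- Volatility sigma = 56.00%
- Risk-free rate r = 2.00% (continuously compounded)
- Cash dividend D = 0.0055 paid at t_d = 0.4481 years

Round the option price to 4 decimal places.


PV(D) = D * exp(-r * t_d) = 0.0055 * 0.99107804 = 0.00545093
S_0' = S_0 - PV(D) = 1.0000 - 0.00545093 = 0.99454907
d1 = (ln(S_0'/K) + (r + sigma^2/2)*T) / (sigma*sqrt(T)) = 0.05637896
d2 = d1 - sigma*sqrt(T) = -0.50362104
exp(-rT) = 0.98019867
N(-d1) = 0.47751996; N(-d2) = 0.69273615
P = K * exp(-rT) * N(-d2) - S_0' * N(-d1) = 1.1500 * 0.98019867 * 0.69273615 - 0.99454907 * 0.47751996 = 0.3060

Answer: Price = 0.3060


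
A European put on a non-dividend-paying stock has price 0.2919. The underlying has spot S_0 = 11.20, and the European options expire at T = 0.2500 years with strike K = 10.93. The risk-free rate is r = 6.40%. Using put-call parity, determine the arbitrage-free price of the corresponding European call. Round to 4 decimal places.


Answer: Call price = 0.7354

Derivation:
Put-call parity: C - P = S_0 * exp(-qT) - K * exp(-rT).
S_0 * exp(-qT) = 11.2000 * 1.00000000 = 11.20000000
K * exp(-rT) = 10.9300 * 0.98412732 = 10.75651161
C = P + S*exp(-qT) - K*exp(-rT)
C = 0.2919 + 11.20000000 - 10.75651161 = 0.7354


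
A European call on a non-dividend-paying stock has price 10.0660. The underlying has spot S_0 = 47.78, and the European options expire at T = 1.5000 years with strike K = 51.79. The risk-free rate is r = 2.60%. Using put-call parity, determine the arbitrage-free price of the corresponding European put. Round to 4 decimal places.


Answer: Put price = 12.0951

Derivation:
Put-call parity: C - P = S_0 * exp(-qT) - K * exp(-rT).
S_0 * exp(-qT) = 47.7800 * 1.00000000 = 47.78000000
K * exp(-rT) = 51.7900 * 0.96175071 = 49.80906923
P = C - S*exp(-qT) + K*exp(-rT)
P = 10.0660 - 47.78000000 + 49.80906923 = 12.0951


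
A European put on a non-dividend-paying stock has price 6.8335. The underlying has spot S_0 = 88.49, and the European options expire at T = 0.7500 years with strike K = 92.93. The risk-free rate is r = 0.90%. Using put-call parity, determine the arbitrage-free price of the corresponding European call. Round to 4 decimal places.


Answer: Call price = 3.0187

Derivation:
Put-call parity: C - P = S_0 * exp(-qT) - K * exp(-rT).
S_0 * exp(-qT) = 88.4900 * 1.00000000 = 88.49000000
K * exp(-rT) = 92.9300 * 0.99327273 = 92.30483481
C = P + S*exp(-qT) - K*exp(-rT)
C = 6.8335 + 88.49000000 - 92.30483481 = 3.0187


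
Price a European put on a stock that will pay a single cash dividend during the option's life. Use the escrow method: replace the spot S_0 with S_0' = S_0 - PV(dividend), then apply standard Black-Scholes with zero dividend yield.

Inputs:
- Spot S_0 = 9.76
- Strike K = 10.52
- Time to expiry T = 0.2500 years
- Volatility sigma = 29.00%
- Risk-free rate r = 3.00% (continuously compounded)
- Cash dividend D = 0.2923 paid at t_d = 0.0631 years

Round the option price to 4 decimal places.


PV(D) = D * exp(-r * t_d) = 0.2923 * 0.99810879 = 0.29174720
S_0' = S_0 - PV(D) = 9.7600 - 0.29174720 = 9.46825280
d1 = (ln(S_0'/K) + (r + sigma^2/2)*T) / (sigma*sqrt(T)) = -0.60221597
d2 = d1 - sigma*sqrt(T) = -0.74721597
exp(-rT) = 0.99252805
N(-d1) = 0.72648481; N(-d2) = 0.77253340
P = K * exp(-rT) * N(-d2) - S_0' * N(-d1) = 10.5200 * 0.99252805 * 0.77253340 - 9.46825280 * 0.72648481 = 1.1878

Answer: Price = 1.1878


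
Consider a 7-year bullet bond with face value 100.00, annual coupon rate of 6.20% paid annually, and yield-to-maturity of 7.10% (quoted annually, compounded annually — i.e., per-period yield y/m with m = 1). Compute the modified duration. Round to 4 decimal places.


Answer: Modified duration = 5.4666

Derivation:
Coupon per period c = face * coupon_rate / m = 6.200000
Periods per year m = 1; per-period yield y/m = 0.071000
Number of cashflows N = 7
Cashflows (t years, CF_t, discount factor 1/(1+y/m)^(m*t), PV):
  t = 1.0000: CF_t = 6.200000, DF = 0.933707, PV = 5.788982
  t = 2.0000: CF_t = 6.200000, DF = 0.871808, PV = 5.405212
  t = 3.0000: CF_t = 6.200000, DF = 0.814013, PV = 5.046883
  t = 4.0000: CF_t = 6.200000, DF = 0.760050, PV = 4.712309
  t = 5.0000: CF_t = 6.200000, DF = 0.709664, PV = 4.399915
  t = 6.0000: CF_t = 6.200000, DF = 0.662618, PV = 4.108231
  t = 7.0000: CF_t = 106.200000, DF = 0.618691, PV = 65.704970
Price P = sum_t PV_t = 95.166504
First compute Macaulay numerator sum_t t * PV_t:
  t * PV_t at t = 1.0000: 5.788982
  t * PV_t at t = 2.0000: 10.810424
  t * PV_t at t = 3.0000: 15.140650
  t * PV_t at t = 4.0000: 18.849238
  t * PV_t at t = 5.0000: 21.999577
  t * PV_t at t = 6.0000: 24.649387
  t * PV_t at t = 7.0000: 459.934790
Macaulay duration D = 557.173049 / 95.166504 = 5.854718
Modified duration = D / (1 + y/m) = 5.854718 / (1 + 0.071000) = 5.466590


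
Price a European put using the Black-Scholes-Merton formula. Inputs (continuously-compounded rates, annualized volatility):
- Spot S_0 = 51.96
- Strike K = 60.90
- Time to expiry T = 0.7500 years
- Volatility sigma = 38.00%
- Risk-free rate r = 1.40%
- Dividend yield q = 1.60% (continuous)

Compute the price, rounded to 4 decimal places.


Answer: Price = 12.5933

Derivation:
d1 = (ln(S/K) + (r - q + 0.5*sigma^2) * T) / (sigma * sqrt(T)) = -0.32243184
d2 = d1 - sigma * sqrt(T) = -0.65152149
exp(-rT) = 0.98955493; exp(-qT) = 0.98807171
P = K * exp(-rT) * N(-d2) - S_0 * exp(-qT) * N(-d1)
N(-d1) = 0.62643722; N(-d2) = 0.74264505
P = 60.9000 * 0.98955493 * 0.74264505 - 51.9600 * 0.98807171 * 0.62643722 = 12.5933


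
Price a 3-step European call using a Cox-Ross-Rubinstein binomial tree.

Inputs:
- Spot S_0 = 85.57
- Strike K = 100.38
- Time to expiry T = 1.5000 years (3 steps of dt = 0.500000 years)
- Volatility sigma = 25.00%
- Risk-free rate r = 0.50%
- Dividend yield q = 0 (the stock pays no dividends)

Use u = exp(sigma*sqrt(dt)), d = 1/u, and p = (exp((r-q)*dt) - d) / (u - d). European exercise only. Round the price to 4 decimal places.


dt = T/N = 0.500000
u = exp(sigma*sqrt(dt)) = 1.193365; d = 1/u = 0.837967
p = (exp((r-q)*dt) - d) / (u - d) = 0.462964
Discount per step: exp(-r*dt) = 0.997503
Stock lattice S(k, i) with i counting down-moves:
  k=0: S(0,0) = 85.5700
  k=1: S(1,0) = 102.1162; S(1,1) = 71.7048
  k=2: S(2,0) = 121.8619; S(2,1) = 85.5700; S(2,2) = 60.0863
  k=3: S(3,0) = 145.4256; S(3,1) = 102.1162; S(3,2) = 71.7048; S(3,3) = 50.3503
Terminal payoffs V(N, i) = max(S_T - K, 0):
  V(3,0) = 45.045633; V(3,1) = 1.736207; V(3,2) = 0.000000; V(3,3) = 0.000000
Backward induction: V(k, i) = exp(-r*dt) * [p * V(k+1, i) + (1-p) * V(k+1, i+1)].
  V(2,0) = exp(-r*dt) * [p*45.045633 + (1-p)*1.736207] = 21.732501
  V(2,1) = exp(-r*dt) * [p*1.736207 + (1-p)*0.000000] = 0.801794
  V(2,2) = exp(-r*dt) * [p*0.000000 + (1-p)*0.000000] = 0.000000
  V(1,0) = exp(-r*dt) * [p*21.732501 + (1-p)*0.801794] = 10.465755
  V(1,1) = exp(-r*dt) * [p*0.801794 + (1-p)*0.000000] = 0.370275
  V(0,0) = exp(-r*dt) * [p*10.465755 + (1-p)*0.370275] = 5.031521

Answer: Price = V(0,0) = 5.0315


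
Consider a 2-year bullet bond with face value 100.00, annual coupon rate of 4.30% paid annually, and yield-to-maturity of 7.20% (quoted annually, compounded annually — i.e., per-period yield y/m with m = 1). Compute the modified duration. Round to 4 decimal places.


Coupon per period c = face * coupon_rate / m = 4.300000
Periods per year m = 1; per-period yield y/m = 0.072000
Number of cashflows N = 2
Cashflows (t years, CF_t, discount factor 1/(1+y/m)^(m*t), PV):
  t = 1.0000: CF_t = 4.300000, DF = 0.932836, PV = 4.011194
  t = 2.0000: CF_t = 104.300000, DF = 0.870183, PV = 90.760052
Price P = sum_t PV_t = 94.771246
First compute Macaulay numerator sum_t t * PV_t:
  t * PV_t at t = 1.0000: 4.011194
  t * PV_t at t = 2.0000: 181.520105
Macaulay duration D = 185.531299 / 94.771246 = 1.957675
Modified duration = D / (1 + y/m) = 1.957675 / (1 + 0.072000) = 1.826189

Answer: Modified duration = 1.8262


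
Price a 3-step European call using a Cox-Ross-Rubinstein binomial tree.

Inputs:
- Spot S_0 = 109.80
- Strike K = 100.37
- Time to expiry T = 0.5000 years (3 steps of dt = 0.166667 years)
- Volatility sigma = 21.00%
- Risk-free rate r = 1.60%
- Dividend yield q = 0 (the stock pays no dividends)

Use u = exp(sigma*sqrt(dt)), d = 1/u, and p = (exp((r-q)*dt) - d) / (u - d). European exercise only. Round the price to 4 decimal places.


dt = T/N = 0.166667
u = exp(sigma*sqrt(dt)) = 1.089514; d = 1/u = 0.917840
p = (exp((r-q)*dt) - d) / (u - d) = 0.494134
Discount per step: exp(-r*dt) = 0.997337
Stock lattice S(k, i) with i counting down-moves:
  k=0: S(0,0) = 109.8000
  k=1: S(1,0) = 119.6287; S(1,1) = 100.7788
  k=2: S(2,0) = 130.3372; S(2,1) = 109.8000; S(2,2) = 92.4989
  k=3: S(3,0) = 142.0042; S(3,1) = 119.6287; S(3,2) = 100.7788; S(3,3) = 84.8992
Terminal payoffs V(N, i) = max(S_T - K, 0):
  V(3,0) = 41.634245; V(3,1) = 19.258687; V(3,2) = 0.408837; V(3,3) = 0.000000
Backward induction: V(k, i) = exp(-r*dt) * [p * V(k+1, i) + (1-p) * V(k+1, i+1)].
  V(2,0) = exp(-r*dt) * [p*41.634245 + (1-p)*19.258687] = 30.234480
  V(2,1) = exp(-r*dt) * [p*19.258687 + (1-p)*0.408837] = 9.697297
  V(2,2) = exp(-r*dt) * [p*0.408837 + (1-p)*0.000000] = 0.201483
  V(1,0) = exp(-r*dt) * [p*30.234480 + (1-p)*9.697297] = 19.792569
  V(1,1) = exp(-r*dt) * [p*9.697297 + (1-p)*0.201483] = 4.880656
  V(0,0) = exp(-r*dt) * [p*19.792569 + (1-p)*4.880656] = 12.216519

Answer: Price = V(0,0) = 12.2165


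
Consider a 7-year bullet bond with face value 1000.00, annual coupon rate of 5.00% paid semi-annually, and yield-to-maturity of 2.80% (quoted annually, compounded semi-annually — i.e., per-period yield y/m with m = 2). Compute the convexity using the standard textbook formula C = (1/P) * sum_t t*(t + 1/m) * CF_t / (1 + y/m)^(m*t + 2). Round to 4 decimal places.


Coupon per period c = face * coupon_rate / m = 25.000000
Periods per year m = 2; per-period yield y/m = 0.014000
Number of cashflows N = 14
Cashflows (t years, CF_t, discount factor 1/(1+y/m)^(m*t), PV):
  t = 0.5000: CF_t = 25.000000, DF = 0.986193, PV = 24.654832
  t = 1.0000: CF_t = 25.000000, DF = 0.972577, PV = 24.314430
  t = 1.5000: CF_t = 25.000000, DF = 0.959149, PV = 23.978728
  t = 2.0000: CF_t = 25.000000, DF = 0.945906, PV = 23.647661
  t = 2.5000: CF_t = 25.000000, DF = 0.932847, PV = 23.321165
  t = 3.0000: CF_t = 25.000000, DF = 0.919967, PV = 22.999176
  t = 3.5000: CF_t = 25.000000, DF = 0.907265, PV = 22.681633
  t = 4.0000: CF_t = 25.000000, DF = 0.894739, PV = 22.368475
  t = 4.5000: CF_t = 25.000000, DF = 0.882386, PV = 22.059640
  t = 5.0000: CF_t = 25.000000, DF = 0.870203, PV = 21.755069
  t = 5.5000: CF_t = 25.000000, DF = 0.858188, PV = 21.454703
  t = 6.0000: CF_t = 25.000000, DF = 0.846339, PV = 21.158484
  t = 6.5000: CF_t = 25.000000, DF = 0.834654, PV = 20.866355
  t = 7.0000: CF_t = 1025.000000, DF = 0.823130, PV = 843.708638
Price P = sum_t PV_t = 1138.968988
Convexity numerator sum_t t*(t + 1/m) * CF_t / (1+y/m)^(m*t + 2):
  t = 0.5000: term = 11.989364
  t = 1.0000: term = 35.471491
  t = 1.5000: term = 69.963494
  t = 2.0000: term = 114.995881
  t = 2.5000: term = 170.112249
  t = 3.0000: term = 234.868983
  t = 3.5000: term = 308.834955
  t = 4.0000: term = 391.591236
  t = 4.5000: term = 482.730814
  t = 5.0000: term = 581.858312
  t = 5.5000: term = 688.589718
  t = 6.0000: term = 802.552119
  t = 6.5000: term = 923.383437
  t = 7.0000: term = 43080.019265
Convexity = (1/P) * sum = 47896.961319 / 1138.968988 = 42.052911

Answer: Convexity = 42.0529


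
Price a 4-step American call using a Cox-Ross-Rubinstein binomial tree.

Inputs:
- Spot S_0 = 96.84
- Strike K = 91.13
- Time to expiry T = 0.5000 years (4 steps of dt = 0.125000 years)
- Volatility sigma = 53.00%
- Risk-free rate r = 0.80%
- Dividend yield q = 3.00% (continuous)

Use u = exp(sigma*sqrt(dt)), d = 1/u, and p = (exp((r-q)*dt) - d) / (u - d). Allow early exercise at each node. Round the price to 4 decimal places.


dt = T/N = 0.125000
u = exp(sigma*sqrt(dt)) = 1.206089; d = 1/u = 0.829126
p = (exp((r-q)*dt) - d) / (u - d) = 0.446006
Discount per step: exp(-r*dt) = 0.999000
Stock lattice S(k, i) with i counting down-moves:
  k=0: S(0,0) = 96.8400
  k=1: S(1,0) = 116.7977; S(1,1) = 80.2925
  k=2: S(2,0) = 140.8685; S(2,1) = 96.8400; S(2,2) = 66.5726
  k=3: S(3,0) = 169.9000; S(3,1) = 116.7977; S(3,2) = 80.2925; S(3,3) = 55.1971
  k=4: S(4,0) = 204.9146; S(4,1) = 140.8685; S(4,2) = 96.8400; S(4,3) = 66.5726; S(4,4) = 45.7653
Terminal payoffs V(N, i) = max(S_T - K, 0):
  V(4,0) = 113.784603; V(4,1) = 49.738485; V(4,2) = 5.710000; V(4,3) = 0.000000; V(4,4) = 0.000000
Backward induction: V(k, i) = exp(-r*dt) * [p * V(k+1, i) + (1-p) * V(k+1, i+1)]; then take max(V_cont, immediate exercise) for American.
  V(3,0) = exp(-r*dt) * [p*113.784603 + (1-p)*49.738485] = 78.225152; exercise = 78.769999; V(3,0) = max -> 78.769999
  V(3,1) = exp(-r*dt) * [p*49.738485 + (1-p)*5.710000] = 25.321619; exercise = 25.667706; V(3,1) = max -> 25.667706
  V(3,2) = exp(-r*dt) * [p*5.710000 + (1-p)*0.000000] = 2.544147; exercise = 0.000000; V(3,2) = max -> 2.544147
  V(3,3) = exp(-r*dt) * [p*0.000000 + (1-p)*0.000000] = 0.000000; exercise = 0.000000; V(3,3) = max -> 0.000000
  V(2,0) = exp(-r*dt) * [p*78.769999 + (1-p)*25.667706] = 49.302302; exercise = 49.738485; V(2,0) = max -> 49.738485
  V(2,1) = exp(-r*dt) * [p*25.667706 + (1-p)*2.544147] = 12.844534; exercise = 5.710000; V(2,1) = max -> 12.844534
  V(2,2) = exp(-r*dt) * [p*2.544147 + (1-p)*0.000000] = 1.133570; exercise = 0.000000; V(2,2) = max -> 1.133570
  V(1,0) = exp(-r*dt) * [p*49.738485 + (1-p)*12.844534] = 29.270160; exercise = 25.667706; V(1,0) = max -> 29.270160
  V(1,1) = exp(-r*dt) * [p*12.844534 + (1-p)*1.133570] = 6.350373; exercise = 0.000000; V(1,1) = max -> 6.350373
  V(0,0) = exp(-r*dt) * [p*29.270160 + (1-p)*6.350373] = 16.556163; exercise = 5.710000; V(0,0) = max -> 16.556163

Answer: Price = V(0,0) = 16.5562
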